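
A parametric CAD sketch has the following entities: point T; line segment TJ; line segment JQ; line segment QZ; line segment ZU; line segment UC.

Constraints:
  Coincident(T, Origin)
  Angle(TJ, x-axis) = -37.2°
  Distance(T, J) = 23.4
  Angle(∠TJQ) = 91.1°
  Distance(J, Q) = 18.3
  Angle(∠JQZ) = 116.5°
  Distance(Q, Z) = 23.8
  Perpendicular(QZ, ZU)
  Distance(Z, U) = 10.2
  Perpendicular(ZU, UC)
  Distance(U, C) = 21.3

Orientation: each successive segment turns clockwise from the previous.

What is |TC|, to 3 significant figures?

19.8

T is at the origin; TJ runs at -37.2° with length 23.4, so J = (18.6, -14.1). ∠TJQ = 91.1° gives JQ at -126° from the x-axis; with |JQ| = 18.3, Q = (7.86, -28.9). ∠JQZ = 116.5° gives QZ at 170° from the x-axis; with |QZ| = 23.8, Z = (-15.6, -25.0). QZ is perpendicular to ZU, so ZU runs at 80.4°; with |ZU| = 10.2, U = (-13.9, -14.9). ZU is perpendicular to UC, so UC runs at -9.60°; with |UC| = 21.3, C = (7.09, -18.5). Then |TC| = |C − T| = 19.8.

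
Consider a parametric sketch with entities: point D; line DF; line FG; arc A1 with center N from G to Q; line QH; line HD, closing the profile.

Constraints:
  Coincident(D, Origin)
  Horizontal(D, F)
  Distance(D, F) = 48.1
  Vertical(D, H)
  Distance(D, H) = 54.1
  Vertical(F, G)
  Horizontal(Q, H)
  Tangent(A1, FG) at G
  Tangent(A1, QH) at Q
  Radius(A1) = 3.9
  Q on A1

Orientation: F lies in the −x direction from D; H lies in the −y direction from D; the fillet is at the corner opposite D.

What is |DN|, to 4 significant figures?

66.89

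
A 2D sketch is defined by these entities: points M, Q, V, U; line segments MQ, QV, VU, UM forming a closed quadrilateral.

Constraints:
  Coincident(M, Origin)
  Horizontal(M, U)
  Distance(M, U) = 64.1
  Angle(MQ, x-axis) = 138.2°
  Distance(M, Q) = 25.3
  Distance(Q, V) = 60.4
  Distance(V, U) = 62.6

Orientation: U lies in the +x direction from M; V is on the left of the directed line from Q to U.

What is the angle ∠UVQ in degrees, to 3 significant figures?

87.0°

Checks: |QV| = 60.40 ✓; |VU| = 62.60 ✓.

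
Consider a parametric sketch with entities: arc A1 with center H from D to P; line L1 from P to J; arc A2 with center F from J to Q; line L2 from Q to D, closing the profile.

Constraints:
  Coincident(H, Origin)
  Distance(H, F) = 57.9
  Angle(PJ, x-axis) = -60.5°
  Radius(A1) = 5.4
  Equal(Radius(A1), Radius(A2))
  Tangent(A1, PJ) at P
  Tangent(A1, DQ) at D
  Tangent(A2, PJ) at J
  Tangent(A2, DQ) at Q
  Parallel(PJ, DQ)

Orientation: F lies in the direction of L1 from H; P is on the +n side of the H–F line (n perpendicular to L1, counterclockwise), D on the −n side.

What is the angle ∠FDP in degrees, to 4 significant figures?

84.67°

H is at the origin and F lies 57.9 along u from H, so F = 57.9·u = (28.51, -50.39). Tangency of A1 to both parallel lines with radius 5.4 puts P and D at H ± 5.4·n: P = (4.700, 2.659), D = (-4.700, -2.659). Then cos ∠FDP = DF·DP / (|DF||DP|), giving 84.67°.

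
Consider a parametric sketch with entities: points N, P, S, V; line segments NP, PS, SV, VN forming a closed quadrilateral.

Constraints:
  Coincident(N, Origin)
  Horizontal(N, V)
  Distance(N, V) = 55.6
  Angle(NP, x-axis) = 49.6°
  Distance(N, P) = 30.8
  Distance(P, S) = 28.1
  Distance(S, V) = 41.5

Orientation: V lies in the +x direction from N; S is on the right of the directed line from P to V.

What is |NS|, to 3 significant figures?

14.9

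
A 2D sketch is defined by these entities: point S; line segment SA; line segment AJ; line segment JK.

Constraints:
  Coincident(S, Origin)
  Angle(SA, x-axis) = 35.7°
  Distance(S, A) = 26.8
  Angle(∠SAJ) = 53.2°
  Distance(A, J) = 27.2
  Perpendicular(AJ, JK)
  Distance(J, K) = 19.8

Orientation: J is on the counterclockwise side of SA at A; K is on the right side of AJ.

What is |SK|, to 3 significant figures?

42.7

∠SAJ = 53.2°, so AJ runs at 35.7° + (180° − 53.2°) = 162° from the x-axis; with |AJ| = 27.2, J = A + 27.2·(cos 162°, sin 162°) = (-4.18, 23.8). AJ ⟂ JK; with |JK| = 19.8 on the right of AJ, K = J + 19.8·(0.301, 0.954) = (1.78, 42.7). Then |SK| = |K − S| = 42.7.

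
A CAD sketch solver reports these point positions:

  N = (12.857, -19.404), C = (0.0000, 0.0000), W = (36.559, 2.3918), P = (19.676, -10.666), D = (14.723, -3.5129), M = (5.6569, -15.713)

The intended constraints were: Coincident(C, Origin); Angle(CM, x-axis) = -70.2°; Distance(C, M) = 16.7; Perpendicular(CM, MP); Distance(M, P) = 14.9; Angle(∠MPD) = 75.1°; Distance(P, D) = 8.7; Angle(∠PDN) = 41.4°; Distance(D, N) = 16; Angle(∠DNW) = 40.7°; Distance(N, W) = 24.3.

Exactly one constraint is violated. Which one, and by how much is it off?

Distance(N, W) = 24.3 — off by 7.90.

C = (0.00, 0.00) ✓; CM at -70.20° ✓; |CM| = 16.70 ✓; ∠(CM, MP) = 90.00° ✓; |MP| = 14.90 ✓; ∠MPD = 75.10° ✓; |PD| = 8.701 ✓; ∠PDN = 41.40° ✓; |DN| = 16.00 ✓; ∠DNW = 40.70° ✓; |NW| = 32.20 ✗.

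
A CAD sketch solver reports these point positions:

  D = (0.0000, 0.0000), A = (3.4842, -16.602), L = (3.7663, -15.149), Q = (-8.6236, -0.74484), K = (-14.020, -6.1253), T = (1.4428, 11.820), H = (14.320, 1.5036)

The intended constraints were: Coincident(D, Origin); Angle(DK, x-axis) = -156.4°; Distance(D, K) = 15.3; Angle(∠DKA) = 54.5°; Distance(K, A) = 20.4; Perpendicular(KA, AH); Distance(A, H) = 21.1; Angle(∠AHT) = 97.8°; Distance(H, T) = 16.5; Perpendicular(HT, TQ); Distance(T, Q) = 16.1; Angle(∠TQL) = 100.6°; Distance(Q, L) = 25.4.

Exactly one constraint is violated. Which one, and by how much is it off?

Distance(Q, L) = 25.4 — off by 6.40.

D = (0.00, 0.00) ✓; DK at -156.4° ✓; |DK| = 15.30 ✓; ∠DKA = 54.50° ✓; |KA| = 20.40 ✓; ∠(KA, AH) = 90.00° ✓; |AH| = 21.10 ✓; ∠AHT = 97.80° ✓; |HT| = 16.50 ✓; ∠(HT, TQ) = 90.00° ✓; |TQ| = 16.10 ✓; ∠TQL = 100.6° ✓; |QL| = 19.00 ✗.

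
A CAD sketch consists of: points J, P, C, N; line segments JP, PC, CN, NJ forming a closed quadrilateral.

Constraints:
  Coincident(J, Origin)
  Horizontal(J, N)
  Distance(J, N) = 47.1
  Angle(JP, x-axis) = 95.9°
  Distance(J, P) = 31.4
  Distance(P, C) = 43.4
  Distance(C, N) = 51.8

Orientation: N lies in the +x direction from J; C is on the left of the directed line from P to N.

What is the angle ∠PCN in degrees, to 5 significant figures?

76.385°

Checks: J = (0.00, 0.00) ✓; |PC| = 43.40 ✓; |CN| = 51.80 ✓.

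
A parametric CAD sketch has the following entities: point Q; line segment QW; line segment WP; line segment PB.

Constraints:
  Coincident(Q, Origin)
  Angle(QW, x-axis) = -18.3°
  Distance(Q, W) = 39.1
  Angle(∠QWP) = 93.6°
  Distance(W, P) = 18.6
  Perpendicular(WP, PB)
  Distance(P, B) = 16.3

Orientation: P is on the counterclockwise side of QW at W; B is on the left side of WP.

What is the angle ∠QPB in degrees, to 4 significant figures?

28.35°

∠QWP = 93.6°, so WP runs at -18.3° + (180° − 93.6°) = 68.10° from the x-axis; with |WP| = 18.6, P = W + 18.6·(cos 68.10°, sin 68.10°) = (44.06, 4.981). WP is perpendicular to PB; with |PB| = 16.3 on the left of WP, B = P + 16.3·(-0.9278, 0.3730) = (28.94, 11.06). Then cos ∠QPB = PQ·PB / (|PQ||PB|), giving 28.35°.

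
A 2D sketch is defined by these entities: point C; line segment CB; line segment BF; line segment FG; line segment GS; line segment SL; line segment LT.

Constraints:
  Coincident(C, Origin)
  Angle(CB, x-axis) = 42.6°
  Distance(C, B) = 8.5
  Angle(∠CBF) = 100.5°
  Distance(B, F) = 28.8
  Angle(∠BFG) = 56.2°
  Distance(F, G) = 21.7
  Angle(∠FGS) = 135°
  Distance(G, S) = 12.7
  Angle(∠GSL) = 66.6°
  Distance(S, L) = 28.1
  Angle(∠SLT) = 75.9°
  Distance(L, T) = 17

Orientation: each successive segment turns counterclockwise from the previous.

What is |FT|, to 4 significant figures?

3.399

∠GSL = 66.6° gives SL at 44.30° from the x-axis; with |SL| = 28.1, L = (6.733, 18.10). ∠SLT = 75.9° gives LT at 148.4° from the x-axis; with |LT| = 17.0, T = (-7.746, 27.01). Then |FT| = |T − F| = 3.399.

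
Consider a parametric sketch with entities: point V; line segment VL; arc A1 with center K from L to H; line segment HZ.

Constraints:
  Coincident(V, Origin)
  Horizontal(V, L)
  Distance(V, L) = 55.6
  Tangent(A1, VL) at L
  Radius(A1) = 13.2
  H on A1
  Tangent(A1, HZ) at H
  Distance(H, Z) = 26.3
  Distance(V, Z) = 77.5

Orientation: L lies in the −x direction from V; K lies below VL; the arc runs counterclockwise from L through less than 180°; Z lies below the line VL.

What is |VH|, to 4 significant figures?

70.26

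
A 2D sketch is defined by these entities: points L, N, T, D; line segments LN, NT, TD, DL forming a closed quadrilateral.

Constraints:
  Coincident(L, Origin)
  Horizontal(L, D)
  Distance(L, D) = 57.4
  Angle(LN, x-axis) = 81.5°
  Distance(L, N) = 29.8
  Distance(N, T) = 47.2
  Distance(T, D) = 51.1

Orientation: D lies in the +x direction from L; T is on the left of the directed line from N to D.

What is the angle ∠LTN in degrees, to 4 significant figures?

21.04°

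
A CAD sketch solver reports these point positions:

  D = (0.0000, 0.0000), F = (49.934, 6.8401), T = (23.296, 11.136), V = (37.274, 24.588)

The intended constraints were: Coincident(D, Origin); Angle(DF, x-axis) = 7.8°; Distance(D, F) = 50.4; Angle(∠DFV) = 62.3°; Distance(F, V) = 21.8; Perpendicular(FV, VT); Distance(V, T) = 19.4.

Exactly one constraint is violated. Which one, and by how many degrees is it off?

Perpendicular(FV, VT) — off by 8.40°.

D = (0.00, 0.00) ✓; DF at 7.800° ✓; |DF| = 50.40 ✓; ∠DFV = 62.30° ✓; |FV| = 21.80 ✓; ∠(FV, VT) = 98.40° ✗; |VT| = 19.40 ✓.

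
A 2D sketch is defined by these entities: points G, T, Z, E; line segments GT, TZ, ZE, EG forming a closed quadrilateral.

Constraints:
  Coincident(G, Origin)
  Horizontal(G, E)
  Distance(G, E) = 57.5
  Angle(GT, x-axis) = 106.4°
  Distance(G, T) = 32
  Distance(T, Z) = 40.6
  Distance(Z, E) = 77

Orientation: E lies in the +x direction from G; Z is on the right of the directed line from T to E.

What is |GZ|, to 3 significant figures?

20.9

G is at the origin; G and E share the same y with |GE| = 57.5 and E in +x, so E = (57.5, 0). GT runs at 106.4° with |GT| = 32.0, so T = (-9.03, 30.7). Z is determined by |TZ| = 40.6 and |ZE| = 77.0 together: it lies at the intersection of circle(T, 40.6) and circle(E, 77.0). With |TE| = 73.3, the foot of the radical line on TE is 7.43 from T and the perpendicular offset is √(40.6² − 7.43²) = 39.9. Taking the right-of-TE solution: Z = (-19.0, -8.66).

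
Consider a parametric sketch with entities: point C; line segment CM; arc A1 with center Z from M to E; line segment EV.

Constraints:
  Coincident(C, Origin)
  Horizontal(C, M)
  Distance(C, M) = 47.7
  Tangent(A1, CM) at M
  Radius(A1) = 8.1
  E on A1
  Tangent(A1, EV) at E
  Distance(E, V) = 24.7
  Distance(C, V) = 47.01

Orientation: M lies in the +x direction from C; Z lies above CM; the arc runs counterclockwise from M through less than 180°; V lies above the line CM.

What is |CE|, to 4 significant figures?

55.08

C is at the origin; CM is horizontal with |CM| = 47.7 and M on the +x side, so M = (47.70, 0.000). Tangency of A1 to CM means the radius ZM is perpendicular to CM, so Z = M + (0, 8.1) = (47.70, 8.100). Since ZE ⟂ EV (tangency), |ZV| = √(8.1² + 24.7²) = 25.99 regardless of where E sits on A1. So V lies on both circle(C, 47.01) and circle(Z, 25.99); the above-CM intersection is V = (35.36, 30.98). E is the foot of the tangent from V: E = (53.28, 13.98).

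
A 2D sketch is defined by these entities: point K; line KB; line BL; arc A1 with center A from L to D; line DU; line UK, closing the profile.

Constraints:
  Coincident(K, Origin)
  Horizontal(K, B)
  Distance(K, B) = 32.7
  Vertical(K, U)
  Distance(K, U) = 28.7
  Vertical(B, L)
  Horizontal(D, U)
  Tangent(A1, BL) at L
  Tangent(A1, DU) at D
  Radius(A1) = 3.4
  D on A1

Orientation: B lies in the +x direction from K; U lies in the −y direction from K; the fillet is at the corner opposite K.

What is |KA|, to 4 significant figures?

38.71

K is at the origin; KB is horizontal with |KB| = 32.7 and B on the +x side, so B = (32.70, 0.000). K and U share the same x with |KU| = 28.7 and U on the −y side, so U = (0.000, -28.70). The virtual corner opposite K is at (32.70, -28.70). The tangent condition forces AL to be normal to BL and A1 meets DU tangentially, so AD is at right angles to DU, with radius 3.4, so the center A sits 3.4 in from both sides at A = (29.30, -25.30). Then |KA| = |A − K| = 38.71.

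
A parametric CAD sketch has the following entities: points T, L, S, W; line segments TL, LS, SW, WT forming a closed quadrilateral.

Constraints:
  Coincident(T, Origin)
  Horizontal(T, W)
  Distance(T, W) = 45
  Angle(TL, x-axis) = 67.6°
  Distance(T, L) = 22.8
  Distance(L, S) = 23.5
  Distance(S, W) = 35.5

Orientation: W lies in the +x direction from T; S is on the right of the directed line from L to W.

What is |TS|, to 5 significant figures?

9.8783

Checks: |LS| = 23.50 ✓; |SW| = 35.50 ✓.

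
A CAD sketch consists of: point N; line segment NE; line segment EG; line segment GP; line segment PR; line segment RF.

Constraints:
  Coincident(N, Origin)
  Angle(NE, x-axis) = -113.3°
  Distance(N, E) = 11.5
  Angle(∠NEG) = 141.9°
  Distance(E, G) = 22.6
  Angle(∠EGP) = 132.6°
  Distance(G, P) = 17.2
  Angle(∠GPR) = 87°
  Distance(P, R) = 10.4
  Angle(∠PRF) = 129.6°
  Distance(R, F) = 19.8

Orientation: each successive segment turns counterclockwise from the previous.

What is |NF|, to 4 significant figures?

17.96

N is at the origin; NE runs at -113.3° with length 11.5, so E = (-4.549, -10.56). ∠NEG = 141.9° gives EG at -75.20° from the x-axis; with |EG| = 22.6, G = (1.224, -32.41). ∠EGP = 132.6° gives GP at -27.80° from the x-axis; with |GP| = 17.2, P = (16.44, -40.43). ∠GPR = 87.0° gives PR at 65.20° from the x-axis; with |PR| = 10.4, R = (20.80, -30.99). ∠PRF = 129.6° gives RF at 115.6° from the x-axis; with |RF| = 19.8, F = (12.25, -13.14). Then |NF| = |F − N| = 17.96.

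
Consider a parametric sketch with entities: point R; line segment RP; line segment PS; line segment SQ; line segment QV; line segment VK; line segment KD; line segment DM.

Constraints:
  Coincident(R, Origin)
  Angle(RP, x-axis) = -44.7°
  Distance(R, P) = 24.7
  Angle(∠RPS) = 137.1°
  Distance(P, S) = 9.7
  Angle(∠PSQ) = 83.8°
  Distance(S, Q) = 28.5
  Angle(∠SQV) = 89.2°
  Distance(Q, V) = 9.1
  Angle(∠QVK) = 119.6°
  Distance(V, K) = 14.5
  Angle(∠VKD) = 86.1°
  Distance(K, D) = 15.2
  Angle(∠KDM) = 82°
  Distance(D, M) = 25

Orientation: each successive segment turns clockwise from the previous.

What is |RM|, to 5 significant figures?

33.603

R is at the origin; RP runs at -44.7° with length 24.7, so P = (17.557, -17.374). ∠RPS = 137.1° gives PS at -87.600° from the x-axis; with |PS| = 9.7, S = (17.963, -27.065). ∠PSQ = 83.8° gives SQ at 176.20° from the x-axis; with |SQ| = 28.5, Q = (-10.474, -25.177). ∠SQV = 89.2° gives QV at 85.400° from the x-axis; with |QV| = 9.1, V = (-9.7446, -16.106). ∠QVK = 119.6° gives VK at 25.000° from the x-axis; with |VK| = 14.5, K = (3.3969, -9.9779). ∠VKD = 86.1° gives KD at -68.900° from the x-axis; with |KD| = 15.2, D = (8.8688, -24.159). ∠KDM = 82.0° gives DM at -166.90° from the x-axis; with |DM| = 25.0, M = (-15.481, -29.825). Then |RM| = |M − R| = 33.603.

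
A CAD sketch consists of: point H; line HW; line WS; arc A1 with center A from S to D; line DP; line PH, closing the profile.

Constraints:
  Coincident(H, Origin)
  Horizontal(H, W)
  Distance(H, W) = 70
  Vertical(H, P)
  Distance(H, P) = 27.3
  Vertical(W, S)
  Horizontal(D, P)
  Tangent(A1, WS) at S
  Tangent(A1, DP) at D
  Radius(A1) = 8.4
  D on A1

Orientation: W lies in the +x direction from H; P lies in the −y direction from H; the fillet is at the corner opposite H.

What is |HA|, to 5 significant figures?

64.434

HP is vertical with |HP| = 27.3 and P on the −y side, so P = (0.0000, -27.300). The virtual corner opposite H is at (70.000, -27.300). Tangency of A1 to WS means the radius AS is perpendicular to WS and since A1 is tangent to DP there, AD ⟂ DP, with radius 8.4, so the center A sits 8.4 in from both sides at A = (61.600, -18.900). Then |HA| = |A − H| = 64.434.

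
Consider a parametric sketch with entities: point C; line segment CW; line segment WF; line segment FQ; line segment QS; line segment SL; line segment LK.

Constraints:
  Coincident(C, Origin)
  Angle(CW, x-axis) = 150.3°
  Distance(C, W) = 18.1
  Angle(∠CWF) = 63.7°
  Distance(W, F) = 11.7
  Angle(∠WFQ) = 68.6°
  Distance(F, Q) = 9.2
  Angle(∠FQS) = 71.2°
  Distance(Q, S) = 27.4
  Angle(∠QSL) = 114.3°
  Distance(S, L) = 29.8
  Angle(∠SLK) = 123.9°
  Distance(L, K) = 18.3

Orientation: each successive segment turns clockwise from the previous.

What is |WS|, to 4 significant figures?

15.54

∠WFQ = 68.6° gives FQ at -77.40° from the x-axis; with |FQ| = 9.2, Q = (-4.016, 6.532). ∠FQS = 71.2° gives QS at 173.8° from the x-axis; with |QS| = 27.4, S = (-31.26, 9.491). Then |WS| = |S − W| = 15.54.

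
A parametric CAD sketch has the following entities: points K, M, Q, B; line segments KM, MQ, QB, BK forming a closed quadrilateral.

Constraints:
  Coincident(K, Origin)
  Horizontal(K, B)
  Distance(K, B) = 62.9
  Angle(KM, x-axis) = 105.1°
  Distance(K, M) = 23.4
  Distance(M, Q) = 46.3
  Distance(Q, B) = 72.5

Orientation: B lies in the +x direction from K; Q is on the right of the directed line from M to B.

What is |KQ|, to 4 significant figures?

24.36

Checks: |MQ| = 46.30 ✓; |QB| = 72.50 ✓.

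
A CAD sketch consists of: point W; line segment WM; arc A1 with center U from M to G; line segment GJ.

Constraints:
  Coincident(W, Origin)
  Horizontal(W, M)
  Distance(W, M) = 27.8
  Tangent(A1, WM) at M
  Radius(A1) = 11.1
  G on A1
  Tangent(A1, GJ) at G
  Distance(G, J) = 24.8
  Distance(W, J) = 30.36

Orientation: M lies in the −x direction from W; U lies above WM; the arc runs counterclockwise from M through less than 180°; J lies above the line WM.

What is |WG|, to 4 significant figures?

18.84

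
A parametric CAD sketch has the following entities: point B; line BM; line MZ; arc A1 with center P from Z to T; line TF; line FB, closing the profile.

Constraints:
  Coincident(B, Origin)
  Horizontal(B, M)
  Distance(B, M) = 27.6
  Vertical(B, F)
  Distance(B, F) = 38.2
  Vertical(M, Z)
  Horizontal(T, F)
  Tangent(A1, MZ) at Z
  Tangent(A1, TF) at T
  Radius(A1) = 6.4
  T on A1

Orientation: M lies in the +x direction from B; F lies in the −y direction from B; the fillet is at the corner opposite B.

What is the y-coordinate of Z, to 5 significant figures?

-31.800

B is at the origin; BM is horizontal with |BM| = 27.6 and M on the +x side, so M = (27.600, 0.0000). BF is vertical with |BF| = 38.2 and F on the −y side, so F = (0.0000, -38.200). The virtual corner opposite B is at (27.600, -38.200). The tangent condition forces PZ to be normal to MZ and A1 meets TF tangentially, so PT is at right angles to TF, with radius 6.4, so the center P sits 6.4 in from both sides at P = (21.200, -31.800). That places the tangent points at Z = (27.600, -31.800) on MZ and T = (21.200, -38.200) on TF. So Z.y = -31.800.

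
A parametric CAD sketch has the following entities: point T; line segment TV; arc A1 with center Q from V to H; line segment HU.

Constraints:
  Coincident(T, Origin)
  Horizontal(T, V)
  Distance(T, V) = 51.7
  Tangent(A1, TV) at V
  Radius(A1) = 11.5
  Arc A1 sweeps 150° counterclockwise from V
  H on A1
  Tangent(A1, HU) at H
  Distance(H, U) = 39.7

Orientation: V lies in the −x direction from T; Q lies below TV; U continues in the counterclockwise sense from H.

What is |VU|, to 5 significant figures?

50.261

T is at the origin; TV is horizontal with |TV| = 51.7 and V on the −x side, so V = (-51.700, 0.0000). Since A1 is tangent to TV there, QV ⟂ TV, so Q = V + (0, -11.5) = (-51.700, -11.500). On A1, V sits at bearing 90° from Q; a 150° counterclockwise sweep puts H at bearing 240°, so H = Q + 11.5·(cos 240°, sin 240°) = (-57.450, -21.459). A1 meets HU tangentially, so QH is at right angles to HU, so HU runs along (−sin 240°, cos 240°); with |HU| = 39.7, U = (-23.069, -41.309). Then |VU| = |U − V| = 50.261.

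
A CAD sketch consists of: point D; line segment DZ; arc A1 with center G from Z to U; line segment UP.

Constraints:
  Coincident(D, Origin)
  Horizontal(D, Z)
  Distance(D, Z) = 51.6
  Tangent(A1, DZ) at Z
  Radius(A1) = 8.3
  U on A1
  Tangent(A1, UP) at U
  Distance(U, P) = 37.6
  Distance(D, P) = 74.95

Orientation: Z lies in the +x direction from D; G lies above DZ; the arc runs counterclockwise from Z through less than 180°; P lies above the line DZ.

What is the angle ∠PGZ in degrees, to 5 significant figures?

168.73°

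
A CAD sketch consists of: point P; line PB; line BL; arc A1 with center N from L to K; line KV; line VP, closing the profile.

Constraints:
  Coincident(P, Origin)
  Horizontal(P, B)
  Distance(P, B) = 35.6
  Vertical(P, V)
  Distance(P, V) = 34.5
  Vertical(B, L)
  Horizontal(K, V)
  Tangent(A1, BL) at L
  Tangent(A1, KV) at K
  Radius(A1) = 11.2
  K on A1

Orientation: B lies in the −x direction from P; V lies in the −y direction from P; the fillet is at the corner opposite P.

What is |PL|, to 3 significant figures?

42.5

P is at the origin; P and B share the same y with |PB| = 35.6 and B on the −x side, so B = (-35.6, 0.00). P and V share the same x with |PV| = 34.5 and V on the −y side, so V = (0.00, -34.5). The virtual corner opposite P is at (-35.6, -34.5). A1 meets BL tangentially, so NL is at right angles to BL and since A1 is tangent to KV there, NK ⟂ KV, with radius 11.2, so the center N sits 11.2 in from both sides at N = (-24.4, -23.3). That places the tangent points at L = (-35.6, -23.3) on BL and K = (-24.4, -34.5) on KV. Then |PL| = |L − P| = 42.5.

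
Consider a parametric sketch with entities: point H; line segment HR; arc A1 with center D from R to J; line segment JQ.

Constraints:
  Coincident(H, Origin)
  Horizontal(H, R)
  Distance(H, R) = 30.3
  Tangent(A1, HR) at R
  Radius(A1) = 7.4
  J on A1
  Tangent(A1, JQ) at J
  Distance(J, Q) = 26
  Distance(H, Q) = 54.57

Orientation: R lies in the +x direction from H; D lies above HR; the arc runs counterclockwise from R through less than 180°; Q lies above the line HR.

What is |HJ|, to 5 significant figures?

37.602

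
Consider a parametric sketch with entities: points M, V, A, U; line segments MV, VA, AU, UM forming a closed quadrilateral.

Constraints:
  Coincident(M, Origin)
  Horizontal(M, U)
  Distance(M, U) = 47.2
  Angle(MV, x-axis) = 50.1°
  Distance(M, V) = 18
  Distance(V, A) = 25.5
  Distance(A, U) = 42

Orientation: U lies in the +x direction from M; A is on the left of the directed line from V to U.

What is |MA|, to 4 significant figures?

43.39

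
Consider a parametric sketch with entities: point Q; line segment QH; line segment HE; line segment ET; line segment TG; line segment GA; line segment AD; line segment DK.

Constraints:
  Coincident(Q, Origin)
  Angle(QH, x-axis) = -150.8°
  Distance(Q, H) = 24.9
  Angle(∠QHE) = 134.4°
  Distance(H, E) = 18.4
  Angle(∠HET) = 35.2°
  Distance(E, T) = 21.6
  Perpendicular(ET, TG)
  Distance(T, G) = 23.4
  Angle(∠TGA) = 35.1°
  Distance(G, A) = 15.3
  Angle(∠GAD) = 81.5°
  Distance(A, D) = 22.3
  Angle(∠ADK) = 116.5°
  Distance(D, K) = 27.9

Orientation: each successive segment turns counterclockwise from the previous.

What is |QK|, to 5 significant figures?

19.344

∠GAD = 81.5° gives AD at 13.000° from the x-axis; with |AD| = 22.3, D = (-1.9038, -8.3421). ∠ADK = 116.5° gives DK at 76.500° from the x-axis; with |DK| = 27.9, K = (4.6093, 18.787). Then |QK| = |K − Q| = 19.344.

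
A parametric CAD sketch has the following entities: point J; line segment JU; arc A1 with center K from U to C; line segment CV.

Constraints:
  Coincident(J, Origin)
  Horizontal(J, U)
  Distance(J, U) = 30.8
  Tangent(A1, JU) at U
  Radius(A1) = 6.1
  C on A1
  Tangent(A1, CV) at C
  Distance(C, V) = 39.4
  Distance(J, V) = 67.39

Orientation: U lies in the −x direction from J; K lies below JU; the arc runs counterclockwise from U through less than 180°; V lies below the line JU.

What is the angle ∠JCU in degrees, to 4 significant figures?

24.54°

J is at the origin; JU is horizontal with |JU| = 30.8 and U on the −x side, so U = (-30.80, 0.000). Tangency of A1 to JU means the radius KU is perpendicular to JU, so K = U + (0, -6.1) = (-30.80, -6.100). Since KC ⟂ CV (tangency), |KV| = √(6.1² + 39.4²) = 39.87 regardless of where C sits on A1. So V lies on both circle(J, 67.39) and circle(K, 39.87); the below-JU intersection is V = (-56.71, -36.40). C is the foot of the tangent from V: C = (-35.99, -2.891).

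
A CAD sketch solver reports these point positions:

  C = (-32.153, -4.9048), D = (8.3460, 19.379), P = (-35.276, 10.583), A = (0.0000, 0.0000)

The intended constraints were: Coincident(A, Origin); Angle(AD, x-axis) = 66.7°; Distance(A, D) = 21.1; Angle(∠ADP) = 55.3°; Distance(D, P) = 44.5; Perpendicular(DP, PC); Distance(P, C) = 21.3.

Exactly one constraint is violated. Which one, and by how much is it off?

Distance(P, C) = 21.3 — off by 5.50.

A = (0.00, 0.00) ✓; AD at 66.70° ✓; |AD| = 21.10 ✓; ∠ADP = 55.30° ✓; |DP| = 44.50 ✓; ∠(DP, PC) = 90.00° ✓; |PC| = 15.80 ✗.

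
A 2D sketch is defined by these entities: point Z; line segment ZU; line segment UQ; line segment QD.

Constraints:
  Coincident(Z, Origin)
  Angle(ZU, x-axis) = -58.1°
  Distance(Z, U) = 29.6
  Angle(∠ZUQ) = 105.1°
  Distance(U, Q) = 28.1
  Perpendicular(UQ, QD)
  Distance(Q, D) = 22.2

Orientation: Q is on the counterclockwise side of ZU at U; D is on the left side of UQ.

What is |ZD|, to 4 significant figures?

36.37

Z is at the origin; ZU runs at -58.1° with length 29.6, so U = 29.6·(cos -58.1°, sin -58.1°) = (15.64, -25.13). ∠ZUQ = 105.1°, so UQ runs at -58.1° + (180° − 105.1°) = 16.80° from the x-axis; with |UQ| = 28.1, Q = U + 28.1·(cos 16.80°, sin 16.80°) = (42.54, -17.01). The perpendicularity gives QD at right angles to UQ; with |QD| = 22.2 on the left of UQ, D = Q + 22.2·(-0.2890, 0.9573) = (36.13, 4.245). Then |ZD| = |D − Z| = 36.37.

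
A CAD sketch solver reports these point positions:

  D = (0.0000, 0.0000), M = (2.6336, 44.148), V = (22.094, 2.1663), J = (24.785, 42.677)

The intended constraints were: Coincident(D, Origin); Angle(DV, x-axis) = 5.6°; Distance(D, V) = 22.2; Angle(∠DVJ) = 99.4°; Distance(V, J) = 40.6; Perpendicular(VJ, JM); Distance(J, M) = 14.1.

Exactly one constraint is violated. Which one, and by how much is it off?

Distance(J, M) = 14.1 — off by 8.10.

D = (0.00, 0.00) ✓; DV at 5.600° ✓; |DV| = 22.20 ✓; ∠DVJ = 99.40° ✓; |VJ| = 40.60 ✓; ∠(VJ, JM) = 90.00° ✓; |JM| = 22.20 ✗.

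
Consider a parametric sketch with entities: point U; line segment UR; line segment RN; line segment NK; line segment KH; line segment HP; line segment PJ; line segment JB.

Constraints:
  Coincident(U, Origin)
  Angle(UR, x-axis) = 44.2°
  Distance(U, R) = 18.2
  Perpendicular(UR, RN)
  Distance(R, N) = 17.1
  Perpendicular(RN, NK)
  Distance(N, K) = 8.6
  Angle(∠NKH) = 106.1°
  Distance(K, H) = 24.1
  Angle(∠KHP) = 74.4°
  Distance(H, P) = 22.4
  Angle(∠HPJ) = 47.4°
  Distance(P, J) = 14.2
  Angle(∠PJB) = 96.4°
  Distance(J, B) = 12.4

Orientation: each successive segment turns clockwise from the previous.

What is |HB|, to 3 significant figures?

4.19

U is at the origin; UR runs at 44.2° with length 18.2, so R = (13.0, 12.7). UR ⟂ RN, so RN runs at -45.8°; with |RN| = 17.1, N = (25.0, 0.429). RN ⟂ NK, so NK runs at -136°; with |NK| = 8.6, K = (18.8, -5.57). ∠NKH = 106.1° gives KH at 150° from the x-axis; with |KH| = 24.1, H = (-2.13, 6.37). ∠KHP = 74.4° gives HP at 44.7° from the x-axis; with |HP| = 22.4, P = (13.8, 22.1). ∠HPJ = 47.4° gives PJ at -87.9° from the x-axis; with |PJ| = 14.2, J = (14.3, 7.94). ∠PJB = 96.4° gives JB at -172° from the x-axis; with |JB| = 12.4, B = (2.05, 6.11). Then |HB| = |B − H| = 4.19.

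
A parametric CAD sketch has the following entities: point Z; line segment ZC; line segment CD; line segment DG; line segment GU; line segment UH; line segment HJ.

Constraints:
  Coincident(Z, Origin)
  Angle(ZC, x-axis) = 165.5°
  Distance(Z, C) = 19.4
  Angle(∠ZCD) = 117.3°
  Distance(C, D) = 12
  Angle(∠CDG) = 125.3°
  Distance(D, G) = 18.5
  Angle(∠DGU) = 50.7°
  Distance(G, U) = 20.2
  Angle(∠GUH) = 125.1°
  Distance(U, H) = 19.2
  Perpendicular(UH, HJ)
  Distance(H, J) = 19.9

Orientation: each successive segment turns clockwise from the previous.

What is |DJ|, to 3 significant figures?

13.2

Z is at the origin; ZC runs at 165.5° with length 19.4, so C = (-18.8, 4.86). ∠ZCD = 117.3° gives CD at 103° from the x-axis; with |CD| = 12.0, D = (-21.4, 16.6). ∠CDG = 125.3° gives DG at 48.1° from the x-axis; with |DG| = 18.5, G = (-9.09, 30.3). ∠DGU = 50.7° gives GU at -81.2° from the x-axis; with |GU| = 20.2, U = (-6.00, 10.4). ∠GUH = 125.1° gives UH at -136° from the x-axis; with |UH| = 19.2, H = (-19.8, -2.95). UH ⟂ HJ, so HJ runs at 134°; with |HJ| = 19.9, J = (-33.6, 11.4). Then |DJ| = |J − D| = 13.2.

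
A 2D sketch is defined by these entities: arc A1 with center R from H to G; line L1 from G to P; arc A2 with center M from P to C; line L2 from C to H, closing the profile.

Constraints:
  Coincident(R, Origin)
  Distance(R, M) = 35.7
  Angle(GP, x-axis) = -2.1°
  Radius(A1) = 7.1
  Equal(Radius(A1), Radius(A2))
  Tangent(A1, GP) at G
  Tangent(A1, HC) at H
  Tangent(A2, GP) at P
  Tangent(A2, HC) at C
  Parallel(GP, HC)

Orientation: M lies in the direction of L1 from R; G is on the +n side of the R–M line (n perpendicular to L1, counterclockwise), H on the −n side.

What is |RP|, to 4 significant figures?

36.40

The slot axis is L1's direction at -2.1°, so u = (cos -2.1°, sin -2.1°) = (0.9993, -0.03664) and n = (−sin -2.1°, cos -2.1°) = (0.03664, 0.9993). R is at the origin and M lies 35.7 along u from R, so M = 35.7·u = (35.68, -1.308). Tangency of A1 to both parallel lines with radius 7.1 puts G and H at R ± 7.1·n: G = (0.2602, 7.095), H = (-0.2602, -7.095). Equal radii place P and C the same way about M: P = M + 7.1·n = (35.94, 5.787), C = M − 7.1·n = (35.42, -8.403). Then |RP| = |P − R| = 36.40.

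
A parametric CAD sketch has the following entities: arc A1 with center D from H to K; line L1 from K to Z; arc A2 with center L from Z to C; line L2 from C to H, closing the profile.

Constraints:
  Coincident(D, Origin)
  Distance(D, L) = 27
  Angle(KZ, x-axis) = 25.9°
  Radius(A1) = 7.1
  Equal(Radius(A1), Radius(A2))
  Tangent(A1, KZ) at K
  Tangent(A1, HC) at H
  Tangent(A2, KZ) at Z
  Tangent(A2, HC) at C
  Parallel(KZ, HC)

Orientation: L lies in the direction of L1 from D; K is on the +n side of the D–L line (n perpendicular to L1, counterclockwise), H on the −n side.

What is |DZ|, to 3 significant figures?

27.9

Tangency of A1 to both parallel lines with radius 7.1 puts K and H at D ± 7.1·n: K = (-3.10, 6.39), H = (3.10, -6.39). Equal radii place Z and C the same way about L: Z = L + 7.1·n = (21.2, 18.2), C = L − 7.1·n = (27.4, 5.41). Then |DZ| = |Z − D| = 27.9.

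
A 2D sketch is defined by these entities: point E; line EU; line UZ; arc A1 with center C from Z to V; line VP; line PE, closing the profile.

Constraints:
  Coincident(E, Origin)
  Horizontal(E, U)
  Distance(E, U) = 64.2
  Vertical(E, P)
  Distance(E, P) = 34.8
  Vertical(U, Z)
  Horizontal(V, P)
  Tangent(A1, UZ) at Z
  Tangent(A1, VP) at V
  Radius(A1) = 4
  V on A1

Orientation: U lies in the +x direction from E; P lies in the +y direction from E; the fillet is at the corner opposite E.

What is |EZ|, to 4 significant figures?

71.21

The virtual corner opposite E is at (64.20, 34.80). Tangency of A1 to UZ means the radius CZ is perpendicular to UZ and since A1 is tangent to VP there, CV ⟂ VP, with radius 4.0, so the center C sits 4.0 in from both sides at C = (60.20, 30.80). That places the tangent points at Z = (64.20, 30.80) on UZ and V = (60.20, 34.80) on VP. Then |EZ| = |Z − E| = 71.21.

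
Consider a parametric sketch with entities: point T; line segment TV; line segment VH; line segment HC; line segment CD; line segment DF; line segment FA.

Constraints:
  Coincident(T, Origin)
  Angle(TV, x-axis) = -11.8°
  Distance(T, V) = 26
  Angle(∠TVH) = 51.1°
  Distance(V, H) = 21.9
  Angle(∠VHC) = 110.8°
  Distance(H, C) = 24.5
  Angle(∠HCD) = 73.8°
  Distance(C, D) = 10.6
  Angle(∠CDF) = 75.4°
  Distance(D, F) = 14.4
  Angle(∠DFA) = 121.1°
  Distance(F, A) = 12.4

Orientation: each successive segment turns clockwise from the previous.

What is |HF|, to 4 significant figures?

9.593

T is at the origin; TV runs at -11.8° with length 26.0, so V = (25.45, -5.317). ∠TVH = 51.1° gives VH at -140.7° from the x-axis; with |VH| = 21.9, H = (8.503, -19.19). ∠VHC = 110.8° gives HC at 150.1° from the x-axis; with |HC| = 24.5, C = (-12.74, -6.975). ∠HCD = 73.8° gives CD at 43.90° from the x-axis; with |CD| = 10.6, D = (-5.098, 0.3751). ∠CDF = 75.4° gives DF at -60.70° from the x-axis; with |DF| = 14.4, F = (1.949, -12.18). Then |HF| = |F − H| = 9.593.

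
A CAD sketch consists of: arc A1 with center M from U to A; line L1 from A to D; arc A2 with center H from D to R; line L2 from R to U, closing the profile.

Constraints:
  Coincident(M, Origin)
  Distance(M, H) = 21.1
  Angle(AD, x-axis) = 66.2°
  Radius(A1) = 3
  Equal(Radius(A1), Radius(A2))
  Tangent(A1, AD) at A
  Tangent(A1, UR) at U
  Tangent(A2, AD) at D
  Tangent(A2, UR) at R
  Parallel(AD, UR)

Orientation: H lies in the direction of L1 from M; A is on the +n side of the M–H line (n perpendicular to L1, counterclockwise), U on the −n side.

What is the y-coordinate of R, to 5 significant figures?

18.095

The slot axis is L1's direction at 66.2°, so u = (cos 66.2°, sin 66.2°) = (0.40355, 0.91496) and n = (−sin 66.2°, cos 66.2°) = (-0.91496, 0.40355). M is at the origin and H lies 21.1 along u from M, so H = 21.1·u = (8.5148, 19.306). Tangency of A1 to both parallel lines with radius 3.0 puts A and U at M ± 3.0·n: A = (-2.7449, 1.2106), U = (2.7449, -1.2106). Equal radii place D and R the same way about H: D = H + 3.0·n = (5.7699, 20.516), R = H − 3.0·n = (11.260, 18.095). So R.y = 18.095.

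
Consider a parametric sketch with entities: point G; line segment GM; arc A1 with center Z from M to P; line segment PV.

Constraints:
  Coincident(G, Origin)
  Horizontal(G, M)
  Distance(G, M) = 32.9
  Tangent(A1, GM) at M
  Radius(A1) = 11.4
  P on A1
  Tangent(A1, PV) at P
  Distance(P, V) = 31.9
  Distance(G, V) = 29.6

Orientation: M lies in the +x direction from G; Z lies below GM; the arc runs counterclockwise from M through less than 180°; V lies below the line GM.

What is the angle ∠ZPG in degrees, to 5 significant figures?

151.79°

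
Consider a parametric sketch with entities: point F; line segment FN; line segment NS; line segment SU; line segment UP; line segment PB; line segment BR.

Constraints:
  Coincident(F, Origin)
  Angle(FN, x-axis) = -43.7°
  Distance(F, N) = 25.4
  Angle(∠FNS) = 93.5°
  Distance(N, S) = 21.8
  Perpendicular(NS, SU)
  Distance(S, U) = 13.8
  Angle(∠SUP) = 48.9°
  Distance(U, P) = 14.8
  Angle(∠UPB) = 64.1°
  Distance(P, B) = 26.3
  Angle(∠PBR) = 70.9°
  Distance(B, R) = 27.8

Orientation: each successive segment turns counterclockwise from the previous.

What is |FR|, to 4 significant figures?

38.49

F is at the origin; FN runs at -43.7° with length 25.4, so N = (18.36, -17.55). ∠FNS = 93.5° gives NS at 42.80° from the x-axis; with |NS| = 21.8, S = (34.36, -2.737). The perpendicularity gives SU at right angles to NS, so SU runs at 132.8°; with |SU| = 13.8, U = (24.98, 7.389). ∠SUP = 48.9° gives UP at -96.10° from the x-axis; with |UP| = 14.8, P = (23.41, -7.327). ∠UPB = 64.1° gives PB at 19.80° from the x-axis; with |PB| = 26.3, B = (48.15, 1.581). ∠PBR = 70.9° gives BR at 128.9° from the x-axis; with |BR| = 27.8, R = (30.70, 23.22). Then |FR| = |R − F| = 38.49.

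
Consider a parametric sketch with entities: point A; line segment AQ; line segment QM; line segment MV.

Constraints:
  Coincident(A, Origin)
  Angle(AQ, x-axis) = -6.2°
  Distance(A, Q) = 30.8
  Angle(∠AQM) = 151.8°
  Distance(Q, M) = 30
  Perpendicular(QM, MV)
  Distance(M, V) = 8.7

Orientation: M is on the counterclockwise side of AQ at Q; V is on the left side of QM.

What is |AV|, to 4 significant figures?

57.44

A is at the origin; AQ runs at -6.2° with length 30.8, so Q = 30.8·(cos -6.2°, sin -6.2°) = (30.62, -3.326). ∠AQM = 151.8°, so QM runs at -6.2° + (180° − 151.8°) = 22.00° from the x-axis; with |QM| = 30.0, M = Q + 30.0·(cos 22.00°, sin 22.00°) = (58.44, 7.912). QM is perpendicular to MV; with |MV| = 8.7 on the left of QM, V = M + 8.7·(-0.3746, 0.9272) = (55.18, 15.98). Then |AV| = |V − A| = 57.44.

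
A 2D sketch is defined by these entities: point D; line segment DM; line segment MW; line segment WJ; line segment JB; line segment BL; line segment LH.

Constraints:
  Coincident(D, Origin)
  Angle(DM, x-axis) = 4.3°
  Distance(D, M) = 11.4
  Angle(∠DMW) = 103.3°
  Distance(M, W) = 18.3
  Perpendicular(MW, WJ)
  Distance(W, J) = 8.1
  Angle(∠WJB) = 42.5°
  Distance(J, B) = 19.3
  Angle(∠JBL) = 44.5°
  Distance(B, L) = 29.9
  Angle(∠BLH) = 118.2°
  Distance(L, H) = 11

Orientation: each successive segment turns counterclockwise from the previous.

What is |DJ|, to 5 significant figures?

21.136

∠DMW = 103.3° gives MW at 81.000° from the x-axis; with |MW| = 18.3, W = (14.231, 18.929). The perpendicularity gives WJ at right angles to MW, so WJ runs at 171.00°; with |WJ| = 8.1, J = (6.2304, 20.197). Then |DJ| = |J − D| = 21.136.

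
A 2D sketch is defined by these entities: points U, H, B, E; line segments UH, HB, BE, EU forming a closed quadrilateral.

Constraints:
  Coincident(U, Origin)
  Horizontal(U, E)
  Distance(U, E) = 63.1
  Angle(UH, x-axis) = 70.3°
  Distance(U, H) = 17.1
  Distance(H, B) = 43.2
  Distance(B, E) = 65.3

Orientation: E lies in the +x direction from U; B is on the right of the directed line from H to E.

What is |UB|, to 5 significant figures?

27.297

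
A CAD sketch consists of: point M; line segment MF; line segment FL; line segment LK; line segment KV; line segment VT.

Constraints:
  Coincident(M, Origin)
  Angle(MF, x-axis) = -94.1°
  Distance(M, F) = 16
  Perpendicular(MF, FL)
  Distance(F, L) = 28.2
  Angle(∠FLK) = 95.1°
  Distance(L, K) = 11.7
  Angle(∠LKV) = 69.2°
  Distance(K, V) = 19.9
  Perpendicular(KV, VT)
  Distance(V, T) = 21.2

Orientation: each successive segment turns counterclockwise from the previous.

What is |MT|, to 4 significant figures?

34.04

M is at the origin; MF runs at -94.1° with length 16.0, so F = (-1.144, -15.96). MF ⟂ FL, so FL runs at -4.100°; with |FL| = 28.2, L = (26.98, -17.98). ∠FLK = 95.1° gives LK at 80.80° from the x-axis; with |LK| = 11.7, K = (28.85, -6.426). ∠LKV = 69.2° gives KV at -168.4° from the x-axis; with |KV| = 19.9, V = (9.361, -10.43). KV is perpendicular to VT, so VT runs at -78.40°; with |VT| = 21.2, T = (13.62, -31.19). Then |MT| = |T − M| = 34.04.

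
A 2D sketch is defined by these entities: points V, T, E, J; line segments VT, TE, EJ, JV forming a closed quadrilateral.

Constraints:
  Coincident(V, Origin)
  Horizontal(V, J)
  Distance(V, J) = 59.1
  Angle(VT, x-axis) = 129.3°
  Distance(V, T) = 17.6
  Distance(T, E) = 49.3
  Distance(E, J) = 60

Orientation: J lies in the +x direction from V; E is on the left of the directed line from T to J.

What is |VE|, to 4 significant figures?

53.96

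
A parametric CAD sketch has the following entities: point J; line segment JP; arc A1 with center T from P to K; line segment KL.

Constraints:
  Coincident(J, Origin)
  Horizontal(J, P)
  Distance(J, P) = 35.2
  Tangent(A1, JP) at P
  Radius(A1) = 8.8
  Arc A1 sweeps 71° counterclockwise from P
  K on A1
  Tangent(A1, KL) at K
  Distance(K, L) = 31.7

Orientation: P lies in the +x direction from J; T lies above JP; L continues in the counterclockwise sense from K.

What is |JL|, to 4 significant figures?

64.72

J is at the origin; J and P share the same y with |JP| = 35.2 and P on the +x side, so P = (35.20, 0.000). A1 meets JP tangentially, so TP is at right angles to JP, so T = P + (0, 8.8) = (35.20, 8.800). On A1, P sits at bearing -90° from T; a 71° counterclockwise sweep puts K at bearing -19°, so K = T + 8.8·(cos -19°, sin -19°) = (43.52, 5.935). Tangency of A1 to KL means the radius TK is perpendicular to KL, so KL runs along (−sin -19°, cos -19°); with |KL| = 31.7, L = (53.84, 35.91). Then |JL| = |L − J| = 64.72.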